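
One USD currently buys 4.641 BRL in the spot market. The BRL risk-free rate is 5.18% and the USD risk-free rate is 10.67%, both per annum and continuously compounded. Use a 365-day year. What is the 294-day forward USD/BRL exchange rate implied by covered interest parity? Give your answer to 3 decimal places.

F = S·e^((r_BRL − r_USD)T) = 4.641 · e^((0.0518 − 0.1067) × 294/365)
= 4.641 · e^-0.044221 = 4.641 × 0.956742
F = 4.440 BRL per USD

4.440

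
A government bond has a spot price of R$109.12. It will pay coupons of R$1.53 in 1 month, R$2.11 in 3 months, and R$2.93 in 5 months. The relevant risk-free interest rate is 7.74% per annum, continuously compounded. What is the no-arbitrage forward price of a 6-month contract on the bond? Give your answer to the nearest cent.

R$106.75

PV(coupons) I = 1.53·e^(−0.0774·1/12) + 2.11·e^(−0.0774·3/12) + 2.93·e^(−0.0774·5/12)
I = 1.5202 + 2.0696 + 2.8370 = 6.4268
F = (S − I)·e^(rT) = (109.12 − 6.4268) · e^(0.0774·6/12)
= 102.6932 · e^0.038700 = 102.6932 × 1.039459 = R$106.75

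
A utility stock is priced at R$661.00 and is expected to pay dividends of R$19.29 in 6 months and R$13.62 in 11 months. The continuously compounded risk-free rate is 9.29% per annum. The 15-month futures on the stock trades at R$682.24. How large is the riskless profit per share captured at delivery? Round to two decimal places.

PV(dividends) I = 19.29·e^(−0.0929·6/12) + 13.62·e^(−0.0929·11/12) = 30.9226
Fair futures F* = (S − I)·e^(rT) = (661.00 − 30.9226)·e^0.116125 = 630.0774 × 1.123136 = 707.6626
Market R$682.24 < fair 707.6626: forward underpriced → reverse cash-and-carry (short the stock, invest proceeds at r, pay the dividends, go long the forward).
Profit at T = |F_mkt − F*| = |682.24 − 707.6626| = R$25.42 per share

R$25.42 per share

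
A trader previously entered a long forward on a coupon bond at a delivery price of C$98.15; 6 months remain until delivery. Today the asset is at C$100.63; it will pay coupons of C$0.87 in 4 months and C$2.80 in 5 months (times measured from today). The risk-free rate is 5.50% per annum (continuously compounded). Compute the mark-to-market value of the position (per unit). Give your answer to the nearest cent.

PV(remaining coupons) I = 0.87·e^(−0.0550·4/12) + 2.80·e^(−0.0550·5/12) = 3.5908
Current forward F = (S − I)·e^(rT) = (100.63 − 3.5908)·e^(0.0550·6/12) = 97.0392 × 1.027882 = 99.7448
Value (long) = (F − K)·e^(−rT) = (99.7448 − 98.15) × 0.972875 = 1.5515
Value = C$1.55

C$1.55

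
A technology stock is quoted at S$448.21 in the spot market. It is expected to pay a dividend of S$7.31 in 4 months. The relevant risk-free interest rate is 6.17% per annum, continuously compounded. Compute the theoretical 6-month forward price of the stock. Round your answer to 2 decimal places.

S$454.87

PV(dividends) I = 7.31·e^(−0.0617·4/12)
I = 7.1612
F = (S − I)·e^(rT) = (448.21 − 7.1612) · e^(0.0617·6/12)
= 441.0488 · e^0.030850 = 441.0488 × 1.031331 = S$454.87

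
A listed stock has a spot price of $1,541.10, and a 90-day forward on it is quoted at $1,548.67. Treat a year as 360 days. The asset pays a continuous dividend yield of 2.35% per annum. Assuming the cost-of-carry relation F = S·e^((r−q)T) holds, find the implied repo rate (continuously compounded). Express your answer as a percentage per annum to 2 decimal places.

From F = S·e^((r−q)T): (r − q) = ln(F/S)/T
ln(1548.67/1541.10) = ln(1.004912) = 0.004900
(r − q) = 0.004900 / (90/360) = 0.019600
r = ln(F/S)/T + q = 0.019600 + 0.0235 = 0.043100
r = 4.31%

4.31%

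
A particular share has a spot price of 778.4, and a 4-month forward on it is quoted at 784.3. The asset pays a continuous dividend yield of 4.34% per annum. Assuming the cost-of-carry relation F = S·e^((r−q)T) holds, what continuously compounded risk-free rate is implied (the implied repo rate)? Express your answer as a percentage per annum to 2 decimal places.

6.61%

From F = S·e^((r−q)T): (r − q) = ln(F/S)/T
ln(784.3/778.4) = ln(1.007580) = 0.007551
(r − q) = 0.007551 / (4/12) = 0.022653
r = ln(F/S)/T + q = 0.022653 + 0.0434 = 0.066053
r = 6.61%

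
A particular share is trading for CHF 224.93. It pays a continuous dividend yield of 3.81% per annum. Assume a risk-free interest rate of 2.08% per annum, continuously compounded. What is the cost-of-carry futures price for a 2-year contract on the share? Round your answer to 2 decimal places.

F = S·e^((r − q)T) = 224.93 · e^((0.0208 − 0.0381) × 2)
= 224.93 · e^-0.034600 = 224.93 × 0.965992
F = CHF 217.28

CHF 217.28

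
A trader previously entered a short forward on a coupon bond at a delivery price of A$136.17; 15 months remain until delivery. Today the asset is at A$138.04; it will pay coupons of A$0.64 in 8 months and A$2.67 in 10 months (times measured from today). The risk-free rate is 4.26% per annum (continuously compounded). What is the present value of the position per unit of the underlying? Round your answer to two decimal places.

PV(remaining coupons) I = 0.64·e^(−0.0426·8/12) + 2.67·e^(−0.0426·10/12) = 3.1990
Current forward F = (S − I)·e^(rT) = (138.04 − 3.1990)·e^(0.0426·15/12) = 134.8410 × 1.054693 = 142.2159
Value (long) = (F − K)·e^(−rT) = (142.2159 − 136.17) × 0.948143 = 5.7324
Short position value = −(long value) = -A$5.73

-A$5.73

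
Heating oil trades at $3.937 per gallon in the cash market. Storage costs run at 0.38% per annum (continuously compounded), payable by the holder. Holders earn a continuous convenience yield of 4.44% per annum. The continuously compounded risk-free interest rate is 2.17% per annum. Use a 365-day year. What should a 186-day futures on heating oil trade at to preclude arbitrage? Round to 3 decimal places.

$3.899 per gallon

Net carry = r + u − y = 0.0217 + 0.0038 − 0.0444 = -0.0189
F = S·e^((r+u−y)T) = 3.937 · e^(-0.0189 × 186/365) = 3.937 · e^-0.009631
= 3.937 × 0.990415 = $3.899 per gallon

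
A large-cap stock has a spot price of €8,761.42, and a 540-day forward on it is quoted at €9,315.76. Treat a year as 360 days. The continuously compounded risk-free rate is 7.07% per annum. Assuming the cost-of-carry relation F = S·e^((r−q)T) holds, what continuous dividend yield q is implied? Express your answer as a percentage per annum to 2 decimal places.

From F = S·e^((r−q)T): (r − q) = ln(F/S)/T
ln(9315.76/8761.42) = ln(1.063271) = 0.061350
(r − q) = 0.061350 / (540/360) = 0.040900
q = r − ln(F/S)/T = 0.0707 − 0.040900 = 0.029800
q = 2.98%

2.98%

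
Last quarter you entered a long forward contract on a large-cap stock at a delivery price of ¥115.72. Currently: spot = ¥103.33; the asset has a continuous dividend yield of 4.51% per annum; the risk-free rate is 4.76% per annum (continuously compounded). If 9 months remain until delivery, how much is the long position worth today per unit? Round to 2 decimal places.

Current fair forward for the remaining 9 months: F = S·e^((r − q)·T), (r − q) = 0.0476 − 0.0451 = 0.0025
F = 103.33 · e^(0.0025 × 9/12) = 103.33 × 1.001877 = 103.5240
Value of long forward = (F − K)·e^(−rT) = (103.5240 − 115.72) · e^(−0.0476·9/12)
= -12.1960 × 0.964930 = -11.77

-¥11.77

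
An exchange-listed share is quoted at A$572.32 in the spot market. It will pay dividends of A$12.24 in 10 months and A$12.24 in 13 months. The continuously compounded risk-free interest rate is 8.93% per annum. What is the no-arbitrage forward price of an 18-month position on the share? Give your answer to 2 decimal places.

A$628.66

PV(dividends) I = 12.24·e^(−0.0893·10/12) + 12.24·e^(−0.0893·13/12)
I = 11.3622 + 11.1114 = 22.4736
F = (S − I)·e^(rT) = (572.32 − 22.4736) · e^(0.0893·18/12)
= 549.8464 · e^0.133950 = 549.8464 × 1.143336 = A$628.66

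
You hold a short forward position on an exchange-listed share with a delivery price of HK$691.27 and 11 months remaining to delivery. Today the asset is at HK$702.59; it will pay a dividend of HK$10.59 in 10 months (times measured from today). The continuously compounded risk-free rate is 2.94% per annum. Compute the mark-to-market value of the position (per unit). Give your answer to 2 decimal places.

PV(remaining dividends) I = 10.59·e^(−0.0294·10/12) = 10.3337
Current forward F = (S − I)·e^(rT) = (702.59 − 10.3337)·e^(0.0294·11/12) = 692.2563 × 1.027316 = 711.1660
Value (long) = (F − K)·e^(−rT) = (711.1660 − 691.27) × 0.973410 = 19.3670
Short position value = −(long value) = -HK$19.37

-HK$19.37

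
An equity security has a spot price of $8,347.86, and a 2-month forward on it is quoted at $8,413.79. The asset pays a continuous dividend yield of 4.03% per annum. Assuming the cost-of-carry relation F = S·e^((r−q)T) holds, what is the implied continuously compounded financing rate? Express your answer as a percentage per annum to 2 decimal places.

From F = S·e^((r−q)T): (r − q) = ln(F/S)/T
ln(8413.79/8347.86) = ln(1.007898) = 0.007867
(r − q) = 0.007867 / (2/12) = 0.047202
r = ln(F/S)/T + q = 0.047202 + 0.0403 = 0.087502
r = 8.75%

8.75%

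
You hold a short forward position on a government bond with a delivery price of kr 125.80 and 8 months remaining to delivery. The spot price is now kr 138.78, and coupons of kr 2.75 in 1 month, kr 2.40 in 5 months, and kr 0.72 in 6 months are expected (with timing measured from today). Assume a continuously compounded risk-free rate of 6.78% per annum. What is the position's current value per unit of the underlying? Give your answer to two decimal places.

PV(remaining coupons) I = 2.75·e^(−0.0678·1/12) + 2.40·e^(−0.0678·5/12) + 0.72·e^(−0.0678·6/12) = 5.7637
Current forward F = (S − I)·e^(rT) = (138.78 − 5.7637)·e^(0.0678·8/12) = 133.0163 × 1.046237 = 139.1666
Value (long) = (F − K)·e^(−rT) = (139.1666 − 125.80) × 0.955806 = 12.7759
Short position value = −(long value) = -kr 12.78

-kr 12.78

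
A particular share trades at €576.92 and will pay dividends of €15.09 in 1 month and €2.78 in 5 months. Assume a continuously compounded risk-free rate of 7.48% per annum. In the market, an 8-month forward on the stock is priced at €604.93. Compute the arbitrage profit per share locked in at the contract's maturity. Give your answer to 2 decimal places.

PV(dividends) I = 15.09·e^(−0.0748·1/12) + 2.78·e^(−0.0748·5/12) = 17.6909
Fair forward F* = (S − I)·e^(rT) = (576.92 − 17.6909)·e^0.049867 = 559.2291 × 1.051131 = 587.8230
Market €604.93 > fair 587.8230: forward overpriced → cash-and-carry (borrow at r, buy the stock and collect the dividends, short the forward).
Profit at T = |F_mkt − F*| = |604.93 − 587.8230| = €17.11 per share

€17.11 per share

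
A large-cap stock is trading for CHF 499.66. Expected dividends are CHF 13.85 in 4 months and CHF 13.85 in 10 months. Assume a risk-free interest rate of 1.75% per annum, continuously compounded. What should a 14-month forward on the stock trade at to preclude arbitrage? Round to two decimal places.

PV(dividends) I = 13.85·e^(−0.0175·4/12) + 13.85·e^(−0.0175·10/12)
I = 13.7694 + 13.6495 = 27.4189
F = (S − I)·e^(rT) = (499.66 − 27.4189) · e^(0.0175·14/12)
= 472.2411 · e^0.020417 = 472.2411 × 1.020627 = CHF 481.98

CHF 481.98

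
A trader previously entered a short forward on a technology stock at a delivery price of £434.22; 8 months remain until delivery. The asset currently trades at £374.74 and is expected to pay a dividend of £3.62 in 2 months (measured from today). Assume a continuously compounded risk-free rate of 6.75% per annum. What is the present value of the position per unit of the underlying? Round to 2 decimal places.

PV(remaining dividends) I = 3.62·e^(−0.0675·2/12) = 3.5795
Current forward F = (S − I)·e^(rT) = (374.74 − 3.5795)·e^(0.0675·8/12) = 371.1605 × 1.046028 = 388.2443
Value (long) = (F − K)·e^(−rT) = (388.2443 − 434.22) × 0.955997 = -43.9526
Short position value = −(long value) = £43.95

£43.95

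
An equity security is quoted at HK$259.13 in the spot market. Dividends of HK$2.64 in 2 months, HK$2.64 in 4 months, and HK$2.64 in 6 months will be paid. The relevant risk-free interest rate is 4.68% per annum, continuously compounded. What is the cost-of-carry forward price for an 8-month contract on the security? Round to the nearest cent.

PV(dividends) I = 2.64·e^(−0.0468·2/12) + 2.64·e^(−0.0468·4/12) + 2.64·e^(−0.0468·6/12)
I = 2.6195 + 2.5991 + 2.5789 = 7.7975
F = (S − I)·e^(rT) = (259.13 − 7.7975) · e^(0.0468·8/12)
= 251.3325 · e^0.031200 = 251.3325 × 1.031692 = HK$259.30

HK$259.30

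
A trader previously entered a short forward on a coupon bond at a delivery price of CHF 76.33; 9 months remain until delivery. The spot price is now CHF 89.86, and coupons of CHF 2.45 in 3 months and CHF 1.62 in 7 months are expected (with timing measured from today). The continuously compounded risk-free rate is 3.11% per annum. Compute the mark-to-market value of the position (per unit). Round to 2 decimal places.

PV(remaining coupons) I = 2.45·e^(−0.0311·3/12) + 1.62·e^(−0.0311·7/12) = 4.0219
Current forward F = (S − I)·e^(rT) = (89.86 − 4.0219)·e^(0.0311·9/12) = 85.8381 × 1.023599 = 87.8638
Value (long) = (F − K)·e^(−rT) = (87.8638 − 76.33) × 0.976945 = 11.2679
Short position value = −(long value) = -CHF 11.27

-CHF 11.27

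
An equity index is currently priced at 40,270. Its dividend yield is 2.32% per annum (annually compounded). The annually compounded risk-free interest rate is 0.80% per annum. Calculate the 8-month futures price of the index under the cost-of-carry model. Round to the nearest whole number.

39,870

F = S · (1+r)^T / (1+q)^T
= 40270 × 1.005326 / 1.015407 = 40270 × 0.990072
F = 39,870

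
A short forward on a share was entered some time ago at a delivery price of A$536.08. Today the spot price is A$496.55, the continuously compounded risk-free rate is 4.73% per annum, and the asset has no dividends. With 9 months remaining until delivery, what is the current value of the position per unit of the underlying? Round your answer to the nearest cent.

Current fair forward for the remaining 9 months: F = S·e^(r·T), r = 0.0473
F = 496.55 · e^(0.0473 × 9/12) = 496.55 × 1.036112 = 514.4814
Value of long forward = (F − K)·e^(−rT) = (514.4814 − 536.08) · e^(−0.0473·9/12)
= -21.5986 × 0.965147 = -20.85
Short position value = −(long value) = A$20.85

A$20.85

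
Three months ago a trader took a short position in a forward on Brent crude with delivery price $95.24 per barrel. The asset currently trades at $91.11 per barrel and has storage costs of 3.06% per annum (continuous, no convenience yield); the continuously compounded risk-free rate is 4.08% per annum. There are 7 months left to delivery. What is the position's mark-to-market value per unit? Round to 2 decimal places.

Current fair forward for the remaining 7 months: F = S·e^((r + u)·T), (r + u) = 0.0408 + 0.0306 = 0.0714
F = 91.11 · e^(0.0714 × 7/12) = 91.11 × 1.042530 = 94.9849
Value of long forward = (F − K)·e^(−rT) = (94.9849 − 95.24) · e^(−0.0408·7/12)
= -0.2551 × 0.976481 = -0.25
Short position value = −(long value) = $0.25

$0.25 per barrel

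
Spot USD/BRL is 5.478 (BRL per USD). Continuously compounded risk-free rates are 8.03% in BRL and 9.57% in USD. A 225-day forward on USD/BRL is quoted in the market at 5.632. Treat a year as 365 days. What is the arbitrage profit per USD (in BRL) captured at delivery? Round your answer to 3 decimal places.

0.206 per USD (in BRL)

Fair forward: F* = S·e^(carry·T), with carry = (r_BRL − r_USD) = 0.0803 − 0.0957 = -0.0154
F* = 5.478 · e^(-0.0154 × 225/365) = 5.478 · e^-0.009493 = 5.478 × 0.990552 = 5.4262
Market 5.632 > fair 5.4262: forward overpriced → cash-and-carry (buy spot, short the forward).
At maturity, profit = |F_mkt − F*| = |5.632 − 5.4262| = 0.206 per USD (in BRL)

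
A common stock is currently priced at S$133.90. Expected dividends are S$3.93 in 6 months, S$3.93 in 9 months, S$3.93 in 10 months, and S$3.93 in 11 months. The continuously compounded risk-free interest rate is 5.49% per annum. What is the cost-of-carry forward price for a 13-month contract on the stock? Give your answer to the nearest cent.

S$126.09

PV(dividends) I = 3.93·e^(−0.0549·6/12) + 3.93·e^(−0.0549·9/12) + 3.93·e^(−0.0549·10/12) + 3.93·e^(−0.0549·11/12)
I = 3.8236 + 3.7715 + 3.7543 + 3.7371 = 15.0865
F = (S − I)·e^(rT) = (133.90 − 15.0865) · e^(0.0549·13/12)
= 118.8135 · e^0.059475 = 118.8135 × 1.061279 = S$126.09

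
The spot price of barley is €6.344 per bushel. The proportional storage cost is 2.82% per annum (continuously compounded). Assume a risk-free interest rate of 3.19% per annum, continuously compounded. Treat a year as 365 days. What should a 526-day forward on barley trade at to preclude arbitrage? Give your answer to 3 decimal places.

Net carry = r + u − y = 0.0319 + 0.0282 − 0.0000 = 0.0601
F = S·e^((r+u−y)T) = 6.344 · e^(0.0601 × 526/365) = 6.344 · e^0.086610
= 6.344 × 1.090471 = €6.918 per bushel

€6.918 per bushel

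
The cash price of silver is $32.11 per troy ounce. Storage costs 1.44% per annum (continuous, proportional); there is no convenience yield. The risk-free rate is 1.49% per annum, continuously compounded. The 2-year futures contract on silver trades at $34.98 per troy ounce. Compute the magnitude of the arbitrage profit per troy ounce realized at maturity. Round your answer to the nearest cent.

$0.93 per troy ounce

Fair futures: F* = S·e^(carry·T), with carry = (r + u) = 0.0149 + 0.0144 = 0.0293
F* = 32.11 · e^(0.0293 × 2) = 32.11 · e^0.058600 = 32.11 × 1.060351 = $34.0479
Market $34.98 > fair $34.0479: forward overpriced → cash-and-carry (buy spot, short the forward).
At maturity, profit = |F_mkt − F*| = |34.98 − 34.0479| = $0.93 per troy ounce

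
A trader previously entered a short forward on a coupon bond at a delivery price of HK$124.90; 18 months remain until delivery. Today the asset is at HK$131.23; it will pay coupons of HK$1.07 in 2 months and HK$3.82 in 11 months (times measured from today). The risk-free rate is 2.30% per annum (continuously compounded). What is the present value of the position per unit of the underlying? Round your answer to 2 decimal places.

PV(remaining coupons) I = 1.07·e^(−0.0230·2/12) + 3.82·e^(−0.0230·11/12) = 4.8062
Current forward F = (S − I)·e^(rT) = (131.23 − 4.8062)·e^(0.0230·18/12) = 126.4238 × 1.035102 = 130.8615
Value (long) = (F − K)·e^(−rT) = (130.8615 − 124.90) × 0.966088 = 5.7593
Short position value = −(long value) = -HK$5.76

-HK$5.76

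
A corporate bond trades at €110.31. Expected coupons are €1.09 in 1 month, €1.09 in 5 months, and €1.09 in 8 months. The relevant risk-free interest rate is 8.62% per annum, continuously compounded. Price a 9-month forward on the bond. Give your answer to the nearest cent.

PV(coupons) I = 1.09·e^(−0.0862·1/12) + 1.09·e^(−0.0862·5/12) + 1.09·e^(−0.0862·8/12)
I = 1.0822 + 1.0515 + 1.0291 = 3.1628
F = (S − I)·e^(rT) = (110.31 − 3.1628) · e^(0.0862·9/12)
= 107.1472 · e^0.064650 = 107.1472 × 1.066786 = €114.30

€114.30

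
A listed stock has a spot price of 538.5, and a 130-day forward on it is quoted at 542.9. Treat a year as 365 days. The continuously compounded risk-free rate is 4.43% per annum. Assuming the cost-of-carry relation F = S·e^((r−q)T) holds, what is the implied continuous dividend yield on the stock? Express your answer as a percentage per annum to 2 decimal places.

2.15%

From F = S·e^((r−q)T): (r − q) = ln(F/S)/T
ln(542.9/538.5) = ln(1.008171) = 0.008138
(r − q) = 0.008138 / (130/365) = 0.022849
q = r − ln(F/S)/T = 0.0443 − 0.022849 = 0.021451
q = 2.15%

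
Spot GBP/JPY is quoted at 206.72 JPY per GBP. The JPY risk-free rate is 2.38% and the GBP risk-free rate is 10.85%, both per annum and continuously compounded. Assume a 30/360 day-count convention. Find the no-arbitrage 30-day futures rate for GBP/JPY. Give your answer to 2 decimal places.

F = S·e^((r_JPY − r_GBP)T) = 206.72 · e^((0.0238 − 0.1085) × 30/360)
= 206.72 · e^-0.007058 = 206.72 × 0.992967
F = 205.27 JPY per GBP

205.27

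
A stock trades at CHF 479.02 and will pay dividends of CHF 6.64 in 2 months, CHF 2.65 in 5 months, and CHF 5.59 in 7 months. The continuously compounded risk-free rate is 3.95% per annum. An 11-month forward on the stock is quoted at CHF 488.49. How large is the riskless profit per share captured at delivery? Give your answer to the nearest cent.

CHF 7.01 per share

PV(dividends) I = 6.64·e^(−0.0395·2/12) + 2.65·e^(−0.0395·5/12) + 5.59·e^(−0.0395·7/12) = 14.6658
Fair forward F* = (S − I)·e^(rT) = (479.02 − 14.6658)·e^0.036208 = 464.3542 × 1.036871 = 481.4754
Market CHF 488.49 > fair 481.4754: forward overpriced → cash-and-carry (borrow at r, buy the stock and collect the dividends, short the forward).
Profit at T = |F_mkt − F*| = |488.49 − 481.4754| = CHF 7.01 per share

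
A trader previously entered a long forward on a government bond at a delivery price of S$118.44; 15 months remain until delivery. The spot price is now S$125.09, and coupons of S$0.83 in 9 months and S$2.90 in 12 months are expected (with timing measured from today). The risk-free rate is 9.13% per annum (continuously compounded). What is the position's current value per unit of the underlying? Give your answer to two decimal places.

S$16.00

PV(remaining coupons) I = 0.83·e^(−0.0913·9/12) + 2.90·e^(−0.0913·12/12) = 3.4220
Current forward F = (S − I)·e^(rT) = (125.09 − 3.4220)·e^(0.0913·15/12) = 121.6680 × 1.120892 = 136.3767
Value (long) = (F − K)·e^(−rT) = (136.3767 − 118.44) × 0.892146 = 16.0022
Value = S$16.00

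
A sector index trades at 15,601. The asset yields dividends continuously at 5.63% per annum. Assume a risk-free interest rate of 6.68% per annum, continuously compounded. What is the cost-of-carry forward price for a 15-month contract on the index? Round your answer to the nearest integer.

F = S·e^((r − q)T) = 15601 · e^((0.0668 − 0.0563) × 15/12)
= 15601 · e^0.013125 = 15601 × 1.013212
F = 15,807

15,807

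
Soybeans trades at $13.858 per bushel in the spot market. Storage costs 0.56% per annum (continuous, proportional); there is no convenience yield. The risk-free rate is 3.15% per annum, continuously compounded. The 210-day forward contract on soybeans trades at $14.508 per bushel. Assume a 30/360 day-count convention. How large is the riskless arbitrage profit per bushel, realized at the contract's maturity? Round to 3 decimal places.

Fair forward: F* = S·e^(carry·T), with carry = (r + u) = 0.0315 + 0.0056 = 0.0371
F* = 13.858 · e^(0.0371 × 210/360) = 13.858 · e^0.021642 = 13.858 × 1.021878 = $14.1612
Market $14.508 > fair $14.1612: forward overpriced → cash-and-carry (buy spot, short the forward).
At maturity, profit = |F_mkt − F*| = |14.508 − 14.1612| = $0.347 per bushel

$0.347 per bushel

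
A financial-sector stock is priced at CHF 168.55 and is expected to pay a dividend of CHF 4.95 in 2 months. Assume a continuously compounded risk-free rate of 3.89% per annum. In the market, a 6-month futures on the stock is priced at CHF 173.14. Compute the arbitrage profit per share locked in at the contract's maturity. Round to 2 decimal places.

PV(dividends) I = 4.95·e^(−0.0389·2/12) = 4.9180
Fair futures F* = (S − I)·e^(rT) = (168.55 − 4.9180)·e^0.019450 = 163.6320 × 1.019640 = 166.8457
Market CHF 173.14 > fair 166.8457: forward overpriced → cash-and-carry (borrow at r, buy the stock and collect the dividends, short the forward).
Profit at T = |F_mkt − F*| = |173.14 − 166.8457| = CHF 6.29 per share

CHF 6.29 per share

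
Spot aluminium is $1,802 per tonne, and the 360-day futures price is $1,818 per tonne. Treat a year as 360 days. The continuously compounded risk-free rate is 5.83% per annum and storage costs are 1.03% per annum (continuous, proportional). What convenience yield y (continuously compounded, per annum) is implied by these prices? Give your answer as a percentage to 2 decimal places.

F = S·e^((r+u−y)T) ⇒ (r+u−y) = ln(F/S)/T
ln(1818/1802) = 0.008840; /T ⇒ 0.008840
y = r + u − ln(F/S)/T = 0.0583 + 0.0103 − 0.008840 = 0.059760
y = 5.98%

5.98%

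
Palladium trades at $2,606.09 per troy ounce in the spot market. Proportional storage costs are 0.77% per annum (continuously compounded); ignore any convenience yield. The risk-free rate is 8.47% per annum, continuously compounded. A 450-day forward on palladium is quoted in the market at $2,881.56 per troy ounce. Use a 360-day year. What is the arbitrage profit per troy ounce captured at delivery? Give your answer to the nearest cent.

$43.61 per troy ounce

Fair forward: F* = S·e^(carry·T), with carry = (r + u) = 0.0847 + 0.0077 = 0.0924
F* = 2606.09 · e^(0.0924 × 450/360) = 2606.09 · e^0.11550000 = 2606.09 × 1.12243451 = $2925.1654
Market $2881.56 < fair $2925.1654: forward underpriced → reverse cash-and-carry (short spot, go long the forward).
At maturity, profit = |F_mkt − F*| = |2881.56 − 2925.1654| = $43.61 per troy ounce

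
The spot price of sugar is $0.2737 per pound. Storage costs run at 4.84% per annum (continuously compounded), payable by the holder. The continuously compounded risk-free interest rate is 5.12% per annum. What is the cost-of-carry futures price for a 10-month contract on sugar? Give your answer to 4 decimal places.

Net carry = r + u − y = 0.0512 + 0.0484 − 0.0000 = 0.0996
F = S·e^((r+u−y)T) = 0.2737 · e^(0.0996 × 10/12) = 0.2737 · e^0.083000
= 0.2737 × 1.086542 = $0.2974 per pound

$0.2974 per pound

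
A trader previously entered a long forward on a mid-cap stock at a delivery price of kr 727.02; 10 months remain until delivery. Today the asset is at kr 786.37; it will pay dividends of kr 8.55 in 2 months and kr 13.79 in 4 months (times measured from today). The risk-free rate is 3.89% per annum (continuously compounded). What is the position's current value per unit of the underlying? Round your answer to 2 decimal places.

kr 60.43

PV(remaining dividends) I = 8.55·e^(−0.0389·2/12) + 13.79·e^(−0.0389·4/12) = 22.1071
Current forward F = (S − I)·e^(rT) = (786.37 − 22.1071)·e^(0.0389·10/12) = 764.2629 × 1.032948 = 789.4438
Value (long) = (F − K)·e^(−rT) = (789.4438 − 727.02) × 0.968103 = 60.4327
Value = kr 60.43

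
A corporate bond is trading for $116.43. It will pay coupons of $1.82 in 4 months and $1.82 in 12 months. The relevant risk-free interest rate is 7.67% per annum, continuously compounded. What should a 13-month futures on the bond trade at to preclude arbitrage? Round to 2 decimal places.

$122.76

PV(coupons) I = 1.82·e^(−0.0767·4/12) + 1.82·e^(−0.0767·12/12)
I = 1.7741 + 1.6856 = 3.4597
F = (S − I)·e^(rT) = (116.43 − 3.4597) · e^(0.0767·13/12)
= 112.9703 · e^0.083092 = 112.9703 × 1.086642 = $122.76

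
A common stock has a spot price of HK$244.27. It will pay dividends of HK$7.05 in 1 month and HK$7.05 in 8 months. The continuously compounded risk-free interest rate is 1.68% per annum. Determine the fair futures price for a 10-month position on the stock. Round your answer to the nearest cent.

PV(dividends) I = 7.05·e^(−0.0168·1/12) + 7.05·e^(−0.0168·8/12)
I = 7.0401 + 6.9715 = 14.0116
F = (S − I)·e^(rT) = (244.27 − 14.0116) · e^(0.0168·10/12)
= 230.2584 · e^0.014000 = 230.2584 × 1.014098 = HK$233.50

HK$233.50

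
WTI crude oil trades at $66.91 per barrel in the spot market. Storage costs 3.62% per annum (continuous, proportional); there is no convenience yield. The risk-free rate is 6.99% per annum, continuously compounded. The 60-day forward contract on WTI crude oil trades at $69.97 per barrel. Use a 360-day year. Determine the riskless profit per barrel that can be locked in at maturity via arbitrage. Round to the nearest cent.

$1.87 per barrel

Fair forward: F* = S·e^(carry·T), with carry = (r + u) = 0.0699 + 0.0362 = 0.1061
F* = 66.91 · e^(0.1061 × 60/360) = 66.91 · e^0.017683 = 66.91 × 1.017840 = $68.1037
Market $69.97 > fair $68.1037: forward overpriced → cash-and-carry (buy spot, short the forward).
At maturity, profit = |F_mkt − F*| = |69.97 − 68.1037| = $1.87 per barrel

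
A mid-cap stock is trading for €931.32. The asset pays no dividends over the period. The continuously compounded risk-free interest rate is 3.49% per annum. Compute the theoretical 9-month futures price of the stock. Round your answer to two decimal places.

€956.02

F = S·e^(rT) = 931.32 · e^(0.0349 × 9/12)
= 931.32 · e^0.026175 = 931.32 × 1.026521
F = €956.02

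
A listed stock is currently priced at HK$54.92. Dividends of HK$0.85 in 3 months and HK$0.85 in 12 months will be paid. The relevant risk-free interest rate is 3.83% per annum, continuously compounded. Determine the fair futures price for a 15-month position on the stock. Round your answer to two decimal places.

PV(dividends) I = 0.85·e^(−0.0383·3/12) + 0.85·e^(−0.0383·12/12)
I = 0.8419 + 0.8181 = 1.6600
F = (S − I)·e^(rT) = (54.92 − 1.6600) · e^(0.0383·15/12)
= 53.2600 · e^0.047875 = 53.2600 × 1.049040 = HK$55.87

HK$55.87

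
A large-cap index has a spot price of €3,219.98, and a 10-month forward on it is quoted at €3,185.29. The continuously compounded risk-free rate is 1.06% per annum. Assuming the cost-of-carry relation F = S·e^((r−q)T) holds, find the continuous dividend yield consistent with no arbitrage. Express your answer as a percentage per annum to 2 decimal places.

2.36%

From F = S·e^((r−q)T): (r − q) = ln(F/S)/T
ln(3185.29/3219.98) = ln(0.989227) = -0.010831
(r − q) = -0.010831 / (10/12) = -0.012997
q = r − ln(F/S)/T = 0.0106 + 0.012997 = 0.023597
q = 2.36%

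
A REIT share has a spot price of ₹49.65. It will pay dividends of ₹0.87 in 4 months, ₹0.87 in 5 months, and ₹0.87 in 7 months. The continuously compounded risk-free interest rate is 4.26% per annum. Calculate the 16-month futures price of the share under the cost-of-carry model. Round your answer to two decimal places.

PV(dividends) I = 0.87·e^(−0.0426·4/12) + 0.87·e^(−0.0426·5/12) + 0.87·e^(−0.0426·7/12)
I = 0.8577 + 0.8547 + 0.8486 = 2.5610
F = (S − I)·e^(rT) = (49.65 − 2.5610) · e^(0.0426·16/12)
= 47.0890 · e^0.056800 = 47.0890 × 1.058444 = ₹49.84

₹49.84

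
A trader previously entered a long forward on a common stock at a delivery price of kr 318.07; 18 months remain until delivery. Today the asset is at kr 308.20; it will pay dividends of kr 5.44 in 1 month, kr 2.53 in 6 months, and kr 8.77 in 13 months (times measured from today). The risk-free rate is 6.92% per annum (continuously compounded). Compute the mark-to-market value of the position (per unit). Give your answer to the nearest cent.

PV(remaining dividends) I = 5.44·e^(−0.0692·1/12) + 2.53·e^(−0.0692·6/12) + 8.77·e^(−0.0692·13/12) = 15.9893
Current forward F = (S − I)·e^(rT) = (308.20 − 15.9893)·e^(0.0692·18/12) = 292.2107 × 1.109379 = 324.1724
Value (long) = (F − K)·e^(−rT) = (324.1724 − 318.07) × 0.901406 = 5.5007
Value = kr 5.50

kr 5.50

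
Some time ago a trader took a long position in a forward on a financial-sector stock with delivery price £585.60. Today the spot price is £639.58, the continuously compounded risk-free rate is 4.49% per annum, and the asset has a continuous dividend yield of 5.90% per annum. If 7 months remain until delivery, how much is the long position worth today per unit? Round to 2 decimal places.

£47.48

Current fair forward for the remaining 7 months: F = S·e^((r − q)·T), (r − q) = 0.0449 − 0.0590 = -0.0141
F = 639.58 · e^(-0.0141 × 7/12) = 639.58 × 0.991809 = 634.3412
Value of long forward = (F − K)·e^(−rT) = (634.3412 − 585.60) · e^(−0.0449·7/12)
= 48.7412 × 0.974148 = 47.48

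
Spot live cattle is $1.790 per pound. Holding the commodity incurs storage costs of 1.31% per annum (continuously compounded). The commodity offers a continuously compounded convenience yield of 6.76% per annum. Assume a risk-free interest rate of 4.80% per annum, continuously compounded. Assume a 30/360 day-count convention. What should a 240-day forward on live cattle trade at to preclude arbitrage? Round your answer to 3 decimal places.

Net carry = r + u − y = 0.0480 + 0.0131 − 0.0676 = -0.0065
F = S·e^((r+u−y)T) = 1.790 · e^(-0.0065 × 240/360) = 1.790 · e^-0.004333
= 1.790 × 0.995676 = $1.782 per pound

$1.782 per pound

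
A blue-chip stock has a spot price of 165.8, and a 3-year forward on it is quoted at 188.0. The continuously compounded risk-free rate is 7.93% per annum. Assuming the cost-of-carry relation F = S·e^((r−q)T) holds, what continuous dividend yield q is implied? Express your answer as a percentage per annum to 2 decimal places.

From F = S·e^((r−q)T): (r − q) = ln(F/S)/T
ln(188.0/165.8) = ln(1.133896) = 0.125659
(r − q) = 0.125659 / (3) = 0.041886
q = r − ln(F/S)/T = 0.0793 − 0.041886 = 0.037414
q = 3.74%

3.74%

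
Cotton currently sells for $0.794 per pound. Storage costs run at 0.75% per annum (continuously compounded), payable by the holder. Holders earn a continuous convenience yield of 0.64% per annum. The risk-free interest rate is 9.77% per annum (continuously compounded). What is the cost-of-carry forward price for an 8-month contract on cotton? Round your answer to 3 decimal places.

Net carry = r + u − y = 0.0977 + 0.0075 − 0.0064 = 0.0988
F = S·e^((r+u−y)T) = 0.794 · e^(0.0988 × 8/12) = 0.794 · e^0.065867
= 0.794 × 1.068085 = $0.848 per pound

$0.848 per pound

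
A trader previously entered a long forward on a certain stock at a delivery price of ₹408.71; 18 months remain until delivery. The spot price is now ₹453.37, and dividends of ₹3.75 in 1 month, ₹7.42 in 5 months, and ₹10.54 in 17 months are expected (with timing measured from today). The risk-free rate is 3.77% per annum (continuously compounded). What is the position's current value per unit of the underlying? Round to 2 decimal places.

₹46.10

PV(remaining dividends) I = 3.75·e^(−0.0377·1/12) + 7.42·e^(−0.0377·5/12) + 10.54·e^(−0.0377·17/12) = 21.0344
Current forward F = (S − I)·e^(rT) = (453.37 − 21.0344)·e^(0.0377·18/12) = 432.3356 × 1.058180 = 457.4889
Value (long) = (F − K)·e^(−rT) = (457.4889 − 408.71) × 0.945019 = 46.0970
Value = ₹46.10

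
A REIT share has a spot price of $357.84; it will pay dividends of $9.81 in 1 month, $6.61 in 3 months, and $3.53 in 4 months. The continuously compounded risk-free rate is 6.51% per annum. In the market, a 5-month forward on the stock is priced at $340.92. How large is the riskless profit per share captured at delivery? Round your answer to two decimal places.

$6.50 per share

PV(dividends) I = 9.81·e^(−0.0651·1/12) + 6.61·e^(−0.0651·3/12) + 3.53·e^(−0.0651·4/12) = 19.7144
Fair forward F* = (S − I)·e^(rT) = (357.84 − 19.7144)·e^0.027125 = 338.1256 × 1.027496 = 347.4227
Market $340.92 < fair 347.4227: forward underpriced → reverse cash-and-carry (short the stock, invest proceeds at r, pay the dividends, go long the forward).
Profit at T = |F_mkt − F*| = |340.92 − 347.4227| = $6.50 per share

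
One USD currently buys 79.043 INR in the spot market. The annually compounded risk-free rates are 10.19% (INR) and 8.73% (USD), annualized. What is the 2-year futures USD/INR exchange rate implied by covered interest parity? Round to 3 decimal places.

81.180

By covered interest parity, F = S · (1+r_INR)^T / (1+r_USD)^T
= 79.043 × 1.214184 / 1.182221 = 79.043 × 1.027036
F = 81.180 INR per USD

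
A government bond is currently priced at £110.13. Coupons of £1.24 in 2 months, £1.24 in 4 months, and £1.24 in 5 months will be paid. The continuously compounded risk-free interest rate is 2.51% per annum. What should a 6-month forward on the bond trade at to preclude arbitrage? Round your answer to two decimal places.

PV(coupons) I = 1.24·e^(−0.0251·2/12) + 1.24·e^(−0.0251·4/12) + 1.24·e^(−0.0251·5/12)
I = 1.2348 + 1.2297 + 1.2271 = 3.6916
F = (S − I)·e^(rT) = (110.13 − 3.6916) · e^(0.0251·6/12)
= 106.4384 · e^0.012550 = 106.4384 × 1.012629 = £107.78

£107.78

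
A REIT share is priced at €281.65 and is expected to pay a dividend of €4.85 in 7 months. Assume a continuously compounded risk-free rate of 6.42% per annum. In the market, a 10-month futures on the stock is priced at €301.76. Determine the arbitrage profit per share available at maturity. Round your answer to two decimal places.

PV(dividends) I = 4.85·e^(−0.0642·7/12) = 4.6717
Fair futures F* = (S − I)·e^(rT) = (281.65 − 4.6717)·e^0.053500 = 276.9783 × 1.054957 = 292.2002
Market €301.76 > fair 292.2002: forward overpriced → cash-and-carry (borrow at r, buy the stock and collect the dividends, short the forward).
Profit at T = |F_mkt − F*| = |301.76 − 292.2002| = €9.56 per share

€9.56 per share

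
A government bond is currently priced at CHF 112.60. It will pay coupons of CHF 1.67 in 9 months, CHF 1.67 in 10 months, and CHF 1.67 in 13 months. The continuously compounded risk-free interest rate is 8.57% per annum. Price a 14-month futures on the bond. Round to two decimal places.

PV(coupons) I = 1.67·e^(−0.0857·9/12) + 1.67·e^(−0.0857·10/12) + 1.67·e^(−0.0857·13/12)
I = 1.5660 + 1.5549 + 1.5219 = 4.6428
F = (S − I)·e^(rT) = (112.60 − 4.6428) · e^(0.0857·14/12)
= 107.9572 · e^0.099983 = 107.9572 × 1.105152 = CHF 119.31

CHF 119.31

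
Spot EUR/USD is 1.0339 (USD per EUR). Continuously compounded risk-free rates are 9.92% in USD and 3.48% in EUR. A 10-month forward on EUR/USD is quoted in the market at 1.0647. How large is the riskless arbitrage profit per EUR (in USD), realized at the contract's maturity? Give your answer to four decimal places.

0.0262 per EUR (in USD)

Fair forward: F* = S·e^(carry·T), with carry = (r_USD − r_EUR) = 0.0992 − 0.0348 = 0.0644
F* = 1.0339 · e^(0.0644 × 10/12) = 1.0339 · e^0.053667 = 1.0339 × 1.055133 = 1.0909
Market 1.0647 < fair 1.0909: forward underpriced → reverse cash-and-carry (short spot, go long the forward).
At maturity, profit = |F_mkt − F*| = |1.0647 − 1.0909| = 0.0262 per EUR (in USD)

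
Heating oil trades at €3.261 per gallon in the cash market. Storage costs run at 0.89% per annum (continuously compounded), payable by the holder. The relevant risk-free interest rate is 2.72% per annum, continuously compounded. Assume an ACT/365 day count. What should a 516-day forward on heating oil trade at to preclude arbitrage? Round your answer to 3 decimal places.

€3.432 per gallon

Net carry = r + u − y = 0.0272 + 0.0089 − 0.0000 = 0.0361
F = S·e^((r+u−y)T) = 3.261 · e^(0.0361 × 516/365) = 3.261 · e^0.051035
= 3.261 × 1.052360 = €3.432 per gallon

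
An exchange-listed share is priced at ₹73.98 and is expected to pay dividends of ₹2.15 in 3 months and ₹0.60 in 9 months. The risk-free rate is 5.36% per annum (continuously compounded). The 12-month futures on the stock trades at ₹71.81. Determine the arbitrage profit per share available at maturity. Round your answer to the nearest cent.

PV(dividends) I = 2.15·e^(−0.0536·3/12) + 0.60·e^(−0.0536·9/12) = 2.6977
Fair futures F* = (S − I)·e^(rT) = (73.98 − 2.6977)·e^0.053600 = 71.2823 × 1.055062 = 75.2072
Market ₹71.81 < fair 75.2072: forward underpriced → reverse cash-and-carry (short the stock, invest proceeds at r, pay the dividends, go long the forward).
Profit at T = |F_mkt − F*| = |71.81 − 75.2072| = ₹3.40 per share

₹3.40 per share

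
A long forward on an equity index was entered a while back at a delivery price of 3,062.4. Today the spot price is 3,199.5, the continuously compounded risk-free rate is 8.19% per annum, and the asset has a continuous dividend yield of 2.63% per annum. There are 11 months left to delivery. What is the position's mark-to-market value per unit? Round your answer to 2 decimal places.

282.38

Current fair forward for the remaining 11 months: F = S·e^((r − q)·T), (r − q) = 0.0819 − 0.0263 = 0.0556
F = 3199.5 · e^(0.0556 × 11/12) = 3199.5 × 1.05228782 = 3366.7949
Value of long forward = (F − K)·e^(−rT) = (3366.7949 − 3062.4) · e^(−0.0819·11/12)
= 304.3949 × 0.92767391 = 282.38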